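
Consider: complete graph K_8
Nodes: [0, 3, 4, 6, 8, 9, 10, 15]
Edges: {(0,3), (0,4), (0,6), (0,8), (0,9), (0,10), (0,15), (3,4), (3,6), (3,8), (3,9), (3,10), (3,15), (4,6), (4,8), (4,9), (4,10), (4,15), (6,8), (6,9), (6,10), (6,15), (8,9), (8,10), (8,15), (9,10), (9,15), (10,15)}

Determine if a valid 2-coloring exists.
The clique on vertices [0, 3, 4, 6, 8, 9, 10, 15] has size 8 > 2, so it alone needs 8 colors.

No, G is not 2-colorable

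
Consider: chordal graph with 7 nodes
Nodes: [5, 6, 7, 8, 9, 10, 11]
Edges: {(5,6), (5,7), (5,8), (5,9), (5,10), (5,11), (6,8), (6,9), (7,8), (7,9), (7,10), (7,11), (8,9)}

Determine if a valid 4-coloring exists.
Yes, G is 4-colorable

A valid 4-coloring: color 1: [5]; color 2: [6, 7]; color 3: [9, 10, 11]; color 4: [8].
(χ(G) = 4 ≤ 4.)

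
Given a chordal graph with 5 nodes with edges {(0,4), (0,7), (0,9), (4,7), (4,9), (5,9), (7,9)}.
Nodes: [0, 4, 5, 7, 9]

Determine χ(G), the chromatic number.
Clique number ω(G) = 4 (lower bound: χ ≥ ω).
The clique on [0, 4, 7, 9] has size 4, forcing χ ≥ 4, and the coloring below uses 4 colors, so χ(G) = 4.
A valid 4-coloring: color 1: [9]; color 2: [4, 5]; color 3: [7]; color 4: [0].

χ(G) = 4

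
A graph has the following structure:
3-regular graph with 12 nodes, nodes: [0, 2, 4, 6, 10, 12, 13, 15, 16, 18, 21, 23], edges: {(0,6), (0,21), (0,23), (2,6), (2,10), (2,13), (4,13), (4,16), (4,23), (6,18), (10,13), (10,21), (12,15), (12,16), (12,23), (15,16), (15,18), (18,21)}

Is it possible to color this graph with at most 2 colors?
The clique on vertices [2, 10, 13] has size 3 > 2, so it alone needs 3 colors.

No, G is not 2-colorable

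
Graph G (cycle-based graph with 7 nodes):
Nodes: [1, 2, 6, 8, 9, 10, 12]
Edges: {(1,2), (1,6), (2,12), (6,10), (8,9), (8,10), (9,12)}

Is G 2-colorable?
Odd cycle [10, 8, 9, 12, 2, 1, 6] needs 3 colors (χ ≥ 3).
Hence χ(G) ≥ 3 > 2, so no proper 2-coloring exists.

No, G is not 2-colorable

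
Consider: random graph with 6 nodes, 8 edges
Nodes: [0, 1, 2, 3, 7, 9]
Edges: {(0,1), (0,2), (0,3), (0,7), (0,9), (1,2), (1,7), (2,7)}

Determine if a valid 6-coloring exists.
Yes, G is 6-colorable

A valid 6-coloring: color 1: [0]; color 2: [2, 3, 9]; color 3: [1]; color 4: [7].
(χ(G) = 4 ≤ 6.)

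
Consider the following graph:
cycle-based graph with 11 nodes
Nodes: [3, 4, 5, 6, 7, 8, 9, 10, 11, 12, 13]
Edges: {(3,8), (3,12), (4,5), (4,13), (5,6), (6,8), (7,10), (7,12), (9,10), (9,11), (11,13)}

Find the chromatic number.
Clique number ω(G) = 2 (lower bound: χ ≥ ω).
Odd cycle [8, 3, 12, 7, 10, 9, 11, 13, 4, 5, 6] needs 3 colors (χ ≥ 3).
The coloring below uses 3 colors, so χ(G) = 3.
A valid 3-coloring: color 1: [5, 8, 10, 11, 12]; color 2: [3, 6, 7, 9, 13]; color 3: [4].

χ(G) = 3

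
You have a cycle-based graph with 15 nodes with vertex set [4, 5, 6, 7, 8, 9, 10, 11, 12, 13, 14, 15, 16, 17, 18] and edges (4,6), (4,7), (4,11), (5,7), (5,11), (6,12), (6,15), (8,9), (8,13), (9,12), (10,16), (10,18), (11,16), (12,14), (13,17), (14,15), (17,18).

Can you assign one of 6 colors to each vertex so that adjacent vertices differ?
A valid 6-coloring: color 1: [6, 7, 8, 10, 11, 14, 17]; color 2: [4, 5, 12, 13, 15, 16, 18]; color 3: [9].
(χ(G) = 3 ≤ 6.)

Yes, G is 6-colorable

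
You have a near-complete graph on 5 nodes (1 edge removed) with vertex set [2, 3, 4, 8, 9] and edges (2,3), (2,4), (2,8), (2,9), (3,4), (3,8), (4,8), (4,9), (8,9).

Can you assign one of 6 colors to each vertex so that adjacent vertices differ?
A valid 6-coloring: color 1: [8]; color 2: [2]; color 3: [4]; color 4: [3, 9].
(χ(G) = 4 ≤ 6.)

Yes, G is 6-colorable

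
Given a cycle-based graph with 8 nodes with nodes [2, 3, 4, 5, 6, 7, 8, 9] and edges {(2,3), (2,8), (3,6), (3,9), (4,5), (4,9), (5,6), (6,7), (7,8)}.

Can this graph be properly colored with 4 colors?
A valid 4-coloring: color 1: [6, 8, 9]; color 2: [3, 4, 7]; color 3: [2, 5].
(χ(G) = 3 ≤ 4.)

Yes, G is 4-colorable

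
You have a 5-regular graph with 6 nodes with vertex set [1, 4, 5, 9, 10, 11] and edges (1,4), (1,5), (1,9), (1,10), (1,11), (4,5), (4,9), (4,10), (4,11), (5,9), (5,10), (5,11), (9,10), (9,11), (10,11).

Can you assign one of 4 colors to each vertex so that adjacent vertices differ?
No, G is not 4-colorable

The clique on vertices [1, 4, 5, 9, 10, 11] has size 6 > 4, so it alone needs 6 colors.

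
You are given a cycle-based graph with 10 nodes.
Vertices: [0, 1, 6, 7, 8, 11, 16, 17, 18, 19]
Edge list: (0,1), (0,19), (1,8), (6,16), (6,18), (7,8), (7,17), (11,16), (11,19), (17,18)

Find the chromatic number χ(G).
χ(G) = 2

Clique number ω(G) = 2 (lower bound: χ ≥ ω).
The graph is bipartite (no odd cycle), so 2 colors suffice: χ(G) = 2.
A valid 2-coloring: color 1: [1, 7, 16, 18, 19]; color 2: [0, 6, 8, 11, 17].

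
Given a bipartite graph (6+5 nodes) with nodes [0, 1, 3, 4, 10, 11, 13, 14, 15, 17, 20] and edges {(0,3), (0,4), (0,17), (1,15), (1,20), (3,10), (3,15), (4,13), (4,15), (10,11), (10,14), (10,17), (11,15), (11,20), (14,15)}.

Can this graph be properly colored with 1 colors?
Edge (0,17) forces its endpoints to differ, so 1 color is not enough.

No, G is not 1-colorable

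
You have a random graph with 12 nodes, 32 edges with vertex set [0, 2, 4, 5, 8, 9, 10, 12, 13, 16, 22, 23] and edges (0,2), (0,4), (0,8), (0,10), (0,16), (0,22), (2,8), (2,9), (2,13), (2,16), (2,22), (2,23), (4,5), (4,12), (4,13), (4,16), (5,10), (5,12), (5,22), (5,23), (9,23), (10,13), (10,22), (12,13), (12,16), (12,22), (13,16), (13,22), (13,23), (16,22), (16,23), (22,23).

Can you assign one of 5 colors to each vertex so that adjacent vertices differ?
A valid 5-coloring: color 1: [4, 8, 9, 22]; color 2: [0, 5, 13]; color 3: [10, 16]; color 4: [2, 12]; color 5: [23].
(χ(G) = 5 ≤ 5.)

Yes, G is 5-colorable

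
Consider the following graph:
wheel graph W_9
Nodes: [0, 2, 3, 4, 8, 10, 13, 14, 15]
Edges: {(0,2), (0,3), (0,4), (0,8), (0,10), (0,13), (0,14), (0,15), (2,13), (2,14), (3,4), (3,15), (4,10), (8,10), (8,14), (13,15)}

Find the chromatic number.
Clique number ω(G) = 3 (lower bound: χ ≥ ω).
The clique on [0, 2, 13] has size 3, forcing χ ≥ 3, and the coloring below uses 3 colors, so χ(G) = 3.
A valid 3-coloring: color 1: [0]; color 2: [3, 10, 13, 14]; color 3: [2, 4, 8, 15].

χ(G) = 3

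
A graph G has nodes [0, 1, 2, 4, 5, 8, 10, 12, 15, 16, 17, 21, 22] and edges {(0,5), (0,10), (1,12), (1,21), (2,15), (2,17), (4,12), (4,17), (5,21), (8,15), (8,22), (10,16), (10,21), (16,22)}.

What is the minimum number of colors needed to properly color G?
χ(G) = 3

Clique number ω(G) = 2 (lower bound: χ ≥ ω).
Odd cycle [22, 8, 15, 2, 17, 4, 12, 1, 21, 10, 16] needs 3 colors (χ ≥ 3).
The coloring below uses 3 colors, so χ(G) = 3.
A valid 3-coloring: color 1: [1, 2, 4, 5, 8, 10]; color 2: [0, 12, 15, 17, 21, 22]; color 3: [16].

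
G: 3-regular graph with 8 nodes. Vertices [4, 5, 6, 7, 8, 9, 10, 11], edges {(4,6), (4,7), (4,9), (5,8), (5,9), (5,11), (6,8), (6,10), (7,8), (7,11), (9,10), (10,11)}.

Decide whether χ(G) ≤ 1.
Edge (4,9) forces its endpoints to differ, so 1 color is not enough.

No, G is not 1-colorable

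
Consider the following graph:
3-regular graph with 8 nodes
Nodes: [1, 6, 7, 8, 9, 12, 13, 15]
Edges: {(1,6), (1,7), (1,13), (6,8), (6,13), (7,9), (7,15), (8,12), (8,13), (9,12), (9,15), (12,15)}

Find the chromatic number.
Clique number ω(G) = 3 (lower bound: χ ≥ ω).
The clique on [1, 6, 13] has size 3, forcing χ ≥ 3, and the coloring below uses 3 colors, so χ(G) = 3.
A valid 3-coloring: color 1: [1, 8, 15]; color 2: [9, 13]; color 3: [6, 7, 12].

χ(G) = 3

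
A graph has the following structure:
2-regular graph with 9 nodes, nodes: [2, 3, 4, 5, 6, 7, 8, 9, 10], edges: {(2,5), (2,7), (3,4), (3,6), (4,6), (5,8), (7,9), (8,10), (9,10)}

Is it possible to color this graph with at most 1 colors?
No, G is not 1-colorable

The clique on vertices [3, 4, 6] has size 3 > 1, so it alone needs 3 colors.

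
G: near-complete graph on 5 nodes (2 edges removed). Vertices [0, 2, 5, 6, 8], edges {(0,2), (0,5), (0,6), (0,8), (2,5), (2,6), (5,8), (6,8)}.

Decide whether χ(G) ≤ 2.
No, G is not 2-colorable

The clique on vertices [0, 5, 8] has size 3 > 2, so it alone needs 3 colors.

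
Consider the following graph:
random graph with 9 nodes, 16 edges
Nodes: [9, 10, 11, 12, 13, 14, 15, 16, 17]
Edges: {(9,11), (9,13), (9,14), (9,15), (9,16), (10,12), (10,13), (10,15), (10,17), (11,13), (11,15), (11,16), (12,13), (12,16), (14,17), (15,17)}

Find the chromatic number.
χ(G) = 3

Clique number ω(G) = 3 (lower bound: χ ≥ ω).
The clique on [9, 11, 16] has size 3, forcing χ ≥ 3, and the coloring below uses 3 colors, so χ(G) = 3.
A valid 3-coloring: color 1: [9, 10]; color 2: [11, 12, 17]; color 3: [13, 14, 15, 16].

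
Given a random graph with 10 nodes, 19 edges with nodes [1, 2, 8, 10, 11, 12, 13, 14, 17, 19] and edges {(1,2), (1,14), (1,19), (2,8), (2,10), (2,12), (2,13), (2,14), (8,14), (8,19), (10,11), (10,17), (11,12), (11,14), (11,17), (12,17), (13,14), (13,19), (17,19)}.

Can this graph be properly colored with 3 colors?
A valid 3-coloring: color 1: [2, 11, 19]; color 2: [14, 17]; color 3: [1, 8, 10, 12, 13].
(χ(G) = 3 ≤ 3.)

Yes, G is 3-colorable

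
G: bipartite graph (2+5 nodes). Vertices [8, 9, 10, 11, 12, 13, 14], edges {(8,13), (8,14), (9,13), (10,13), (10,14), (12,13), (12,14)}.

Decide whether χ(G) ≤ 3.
A valid 3-coloring: color 1: [11, 13, 14]; color 2: [8, 9, 10, 12].
(χ(G) = 2 ≤ 3.)

Yes, G is 3-colorable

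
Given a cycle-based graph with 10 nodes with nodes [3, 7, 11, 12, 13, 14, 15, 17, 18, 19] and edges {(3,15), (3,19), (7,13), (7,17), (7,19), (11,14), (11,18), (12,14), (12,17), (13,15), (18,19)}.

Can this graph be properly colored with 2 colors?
Odd cycle [3, 15, 13, 7, 19] needs 3 colors (χ ≥ 3).
Hence χ(G) ≥ 3 > 2, so no proper 2-coloring exists.

No, G is not 2-colorable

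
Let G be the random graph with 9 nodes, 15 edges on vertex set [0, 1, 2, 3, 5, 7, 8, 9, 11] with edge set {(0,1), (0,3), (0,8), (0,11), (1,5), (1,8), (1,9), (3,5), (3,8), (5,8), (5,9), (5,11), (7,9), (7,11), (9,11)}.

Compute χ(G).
χ(G) = 3

Clique number ω(G) = 3 (lower bound: χ ≥ ω).
The clique on [0, 1, 8] has size 3, forcing χ ≥ 3, and the coloring below uses 3 colors, so χ(G) = 3.
A valid 3-coloring: color 1: [0, 2, 5, 7]; color 2: [1, 3, 11]; color 3: [8, 9].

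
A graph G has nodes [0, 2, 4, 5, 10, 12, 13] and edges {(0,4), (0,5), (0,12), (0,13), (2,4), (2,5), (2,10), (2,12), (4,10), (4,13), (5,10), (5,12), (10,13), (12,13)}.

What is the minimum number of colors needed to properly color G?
Clique number ω(G) = 3 (lower bound: χ ≥ ω).
Suppose a proper 3-coloring c exists. The clique [0, 4, 13] takes 3 distinct colors; by symmetry let c(0) = 1, c(4) = 2, c(13) = 3.
- Vertex 10: neighbors [4, 13] already have colors [2, 3] ⇒ c(10) = 1.
- Vertex 2: neighbors [10, 4] already have colors [1, 2] ⇒ c(2) = 3.
- Vertex 5: neighbors [0, 2] already have colors [1, 3] ⇒ c(5) = 2.
- Vertex 12: neighbors [0, 5, 2] already have colors [1, 2, 3] — all 3 colors blocked. Contradiction.
The forced assignments end in a contradiction, so G has no proper 3-coloring (χ ≥ 4).
The coloring below uses 4 colors, so χ(G) = 4.
A valid 4-coloring: color 1: [0, 10]; color 2: [4, 12]; color 3: [5, 13]; color 4: [2].

χ(G) = 4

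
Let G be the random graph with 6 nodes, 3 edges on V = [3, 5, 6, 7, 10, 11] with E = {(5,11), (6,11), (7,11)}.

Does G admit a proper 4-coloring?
Yes, G is 4-colorable

A valid 4-coloring: color 1: [3, 10, 11]; color 2: [5, 6, 7].
(χ(G) = 2 ≤ 4.)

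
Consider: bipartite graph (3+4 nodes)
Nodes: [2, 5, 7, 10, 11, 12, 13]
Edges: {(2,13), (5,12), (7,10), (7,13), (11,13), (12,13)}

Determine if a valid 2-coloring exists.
Yes, G is 2-colorable

A valid 2-coloring: color 1: [5, 10, 13]; color 2: [2, 7, 11, 12].
(χ(G) = 2 ≤ 2.)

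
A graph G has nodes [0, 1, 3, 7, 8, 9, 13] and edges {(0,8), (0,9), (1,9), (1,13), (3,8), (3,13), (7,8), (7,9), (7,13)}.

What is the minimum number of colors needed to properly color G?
χ(G) = 2

Clique number ω(G) = 2 (lower bound: χ ≥ ω).
The graph is bipartite (no odd cycle), so 2 colors suffice: χ(G) = 2.
A valid 2-coloring: color 1: [8, 9, 13]; color 2: [0, 1, 3, 7].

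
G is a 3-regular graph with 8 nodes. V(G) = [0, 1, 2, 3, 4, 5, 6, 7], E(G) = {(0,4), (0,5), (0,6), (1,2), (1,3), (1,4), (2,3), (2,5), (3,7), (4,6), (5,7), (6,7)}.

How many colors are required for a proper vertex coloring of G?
χ(G) = 3

Clique number ω(G) = 3 (lower bound: χ ≥ ω).
The clique on [0, 4, 6] has size 3, forcing χ ≥ 3, and the coloring below uses 3 colors, so χ(G) = 3.
A valid 3-coloring: color 1: [3, 5, 6]; color 2: [0, 1, 7]; color 3: [2, 4].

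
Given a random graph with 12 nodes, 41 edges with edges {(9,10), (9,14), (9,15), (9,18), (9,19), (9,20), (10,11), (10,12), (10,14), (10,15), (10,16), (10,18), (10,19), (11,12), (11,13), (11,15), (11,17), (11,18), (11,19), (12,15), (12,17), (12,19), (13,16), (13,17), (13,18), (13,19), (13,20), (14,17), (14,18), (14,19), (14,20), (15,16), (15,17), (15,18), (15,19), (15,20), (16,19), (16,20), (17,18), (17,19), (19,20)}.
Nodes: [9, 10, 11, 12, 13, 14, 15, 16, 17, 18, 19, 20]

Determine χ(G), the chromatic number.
χ(G) = 5

Clique number ω(G) = 5 (lower bound: χ ≥ ω).
The clique on [11, 12, 15, 17, 19] has size 5, forcing χ ≥ 5, and the coloring below uses 5 colors, so χ(G) = 5.
A valid 5-coloring: color 1: [18, 19]; color 2: [13, 14, 15]; color 3: [10, 17, 20]; color 4: [9, 11, 16]; color 5: [12].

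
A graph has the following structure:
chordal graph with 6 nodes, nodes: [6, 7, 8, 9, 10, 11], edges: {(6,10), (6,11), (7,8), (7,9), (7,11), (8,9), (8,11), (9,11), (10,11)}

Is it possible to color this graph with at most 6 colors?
Yes, G is 6-colorable

A valid 6-coloring: color 1: [11]; color 2: [7, 10]; color 3: [6, 8]; color 4: [9].
(χ(G) = 4 ≤ 6.)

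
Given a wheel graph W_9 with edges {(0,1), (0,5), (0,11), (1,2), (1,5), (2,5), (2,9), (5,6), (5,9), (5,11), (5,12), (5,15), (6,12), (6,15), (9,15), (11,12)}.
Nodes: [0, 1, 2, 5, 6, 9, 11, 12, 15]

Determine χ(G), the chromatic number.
χ(G) = 3

Clique number ω(G) = 3 (lower bound: χ ≥ ω).
The clique on [0, 1, 5] has size 3, forcing χ ≥ 3, and the coloring below uses 3 colors, so χ(G) = 3.
A valid 3-coloring: color 1: [5]; color 2: [1, 6, 9, 11]; color 3: [0, 2, 12, 15].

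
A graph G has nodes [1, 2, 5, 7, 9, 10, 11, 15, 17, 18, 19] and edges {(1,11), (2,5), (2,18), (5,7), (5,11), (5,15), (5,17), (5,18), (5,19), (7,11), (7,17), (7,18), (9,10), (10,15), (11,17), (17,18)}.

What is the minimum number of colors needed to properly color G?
χ(G) = 4

Clique number ω(G) = 4 (lower bound: χ ≥ ω).
The clique on [5, 7, 17, 18] has size 4, forcing χ ≥ 4, and the coloring below uses 4 colors, so χ(G) = 4.
A valid 4-coloring: color 1: [1, 5, 10]; color 2: [2, 7, 9, 15, 19]; color 3: [17]; color 4: [11, 18].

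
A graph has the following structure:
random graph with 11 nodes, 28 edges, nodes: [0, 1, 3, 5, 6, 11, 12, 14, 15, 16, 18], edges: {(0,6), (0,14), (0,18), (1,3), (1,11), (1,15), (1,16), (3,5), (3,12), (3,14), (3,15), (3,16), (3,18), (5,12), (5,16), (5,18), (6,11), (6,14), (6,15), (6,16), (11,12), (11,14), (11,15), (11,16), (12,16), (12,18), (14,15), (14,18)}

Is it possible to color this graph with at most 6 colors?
Yes, G is 6-colorable

A valid 6-coloring: color 1: [3, 6]; color 2: [1, 12, 14]; color 3: [15, 16, 18]; color 4: [0, 5, 11].
(χ(G) = 4 ≤ 6.)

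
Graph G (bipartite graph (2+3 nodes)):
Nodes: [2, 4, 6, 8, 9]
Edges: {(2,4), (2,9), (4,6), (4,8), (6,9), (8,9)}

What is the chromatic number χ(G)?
Clique number ω(G) = 2 (lower bound: χ ≥ ω).
The graph is bipartite (no odd cycle), so 2 colors suffice: χ(G) = 2.
A valid 2-coloring: color 1: [4, 9]; color 2: [2, 6, 8].

χ(G) = 2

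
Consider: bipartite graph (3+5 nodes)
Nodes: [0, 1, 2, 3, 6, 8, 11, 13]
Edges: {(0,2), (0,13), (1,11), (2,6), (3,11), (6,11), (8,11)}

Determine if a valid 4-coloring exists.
Yes, G is 4-colorable

A valid 4-coloring: color 1: [2, 11, 13]; color 2: [0, 1, 3, 6, 8].
(χ(G) = 2 ≤ 4.)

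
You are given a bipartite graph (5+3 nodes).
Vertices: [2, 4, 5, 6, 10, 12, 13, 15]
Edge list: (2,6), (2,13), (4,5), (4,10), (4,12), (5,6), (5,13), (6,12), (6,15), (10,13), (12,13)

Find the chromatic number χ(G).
Clique number ω(G) = 2 (lower bound: χ ≥ ω).
The graph is bipartite (no odd cycle), so 2 colors suffice: χ(G) = 2.
A valid 2-coloring: color 1: [4, 6, 13]; color 2: [2, 5, 10, 12, 15].

χ(G) = 2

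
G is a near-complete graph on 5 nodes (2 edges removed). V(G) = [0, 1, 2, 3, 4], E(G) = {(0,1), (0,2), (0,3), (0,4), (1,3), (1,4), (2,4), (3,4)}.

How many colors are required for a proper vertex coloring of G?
Clique number ω(G) = 4 (lower bound: χ ≥ ω).
The clique on [0, 1, 3, 4] has size 4, forcing χ ≥ 4, and the coloring below uses 4 colors, so χ(G) = 4.
A valid 4-coloring: color 1: [0]; color 2: [4]; color 3: [2, 3]; color 4: [1].

χ(G) = 4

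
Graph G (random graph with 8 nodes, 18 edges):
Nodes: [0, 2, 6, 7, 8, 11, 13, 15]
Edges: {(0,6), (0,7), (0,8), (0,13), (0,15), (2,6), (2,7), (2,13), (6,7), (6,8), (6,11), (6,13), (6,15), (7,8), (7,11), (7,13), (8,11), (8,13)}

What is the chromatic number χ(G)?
Clique number ω(G) = 5 (lower bound: χ ≥ ω).
The clique on [0, 6, 7, 8, 13] has size 5, forcing χ ≥ 5, and the coloring below uses 5 colors, so χ(G) = 5.
A valid 5-coloring: color 1: [6]; color 2: [7, 15]; color 3: [11, 13]; color 4: [0, 2]; color 5: [8].

χ(G) = 5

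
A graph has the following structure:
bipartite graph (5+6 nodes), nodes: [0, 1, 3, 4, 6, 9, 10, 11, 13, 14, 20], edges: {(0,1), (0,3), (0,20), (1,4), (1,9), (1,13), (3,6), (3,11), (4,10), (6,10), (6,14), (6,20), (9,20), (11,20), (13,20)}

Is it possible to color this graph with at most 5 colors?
Yes, G is 5-colorable

A valid 5-coloring: color 1: [1, 3, 10, 14, 20]; color 2: [0, 4, 6, 9, 11, 13].
(χ(G) = 2 ≤ 5.)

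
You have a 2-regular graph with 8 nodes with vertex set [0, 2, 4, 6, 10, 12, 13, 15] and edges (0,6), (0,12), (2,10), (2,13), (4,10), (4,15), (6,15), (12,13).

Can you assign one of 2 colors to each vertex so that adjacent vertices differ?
A valid 2-coloring: color 1: [0, 10, 13, 15]; color 2: [2, 4, 6, 12].
(χ(G) = 2 ≤ 2.)

Yes, G is 2-colorable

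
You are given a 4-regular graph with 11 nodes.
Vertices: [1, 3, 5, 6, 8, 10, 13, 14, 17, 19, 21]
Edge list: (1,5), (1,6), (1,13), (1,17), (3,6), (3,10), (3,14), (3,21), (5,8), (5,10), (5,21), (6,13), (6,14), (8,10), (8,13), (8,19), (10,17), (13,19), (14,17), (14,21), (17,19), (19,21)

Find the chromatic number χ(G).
Clique number ω(G) = 3 (lower bound: χ ≥ ω).
The clique on [1, 6, 13] has size 3, forcing χ ≥ 3, and the coloring below uses 3 colors, so χ(G) = 3.
A valid 3-coloring: color 1: [3, 5, 13, 17]; color 2: [1, 10, 14, 19]; color 3: [6, 8, 21].

χ(G) = 3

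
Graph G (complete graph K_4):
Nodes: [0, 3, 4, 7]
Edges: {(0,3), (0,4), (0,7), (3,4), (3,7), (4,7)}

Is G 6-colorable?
Yes, G is 6-colorable

A valid 6-coloring: color 1: [3]; color 2: [7]; color 3: [0]; color 4: [4].
(χ(G) = 4 ≤ 6.)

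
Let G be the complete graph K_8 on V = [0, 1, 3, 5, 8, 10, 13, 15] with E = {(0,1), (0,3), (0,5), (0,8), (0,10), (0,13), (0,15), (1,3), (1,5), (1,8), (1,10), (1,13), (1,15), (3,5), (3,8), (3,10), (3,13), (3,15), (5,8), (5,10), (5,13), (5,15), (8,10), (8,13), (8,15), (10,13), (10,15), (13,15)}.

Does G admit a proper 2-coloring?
No, G is not 2-colorable

The clique on vertices [0, 1, 3, 5, 8, 10, 13, 15] has size 8 > 2, so it alone needs 8 colors.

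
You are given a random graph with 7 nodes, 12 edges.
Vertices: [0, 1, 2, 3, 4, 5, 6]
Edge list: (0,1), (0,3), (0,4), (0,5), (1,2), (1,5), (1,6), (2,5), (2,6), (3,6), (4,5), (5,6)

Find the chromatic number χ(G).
χ(G) = 4

Clique number ω(G) = 4 (lower bound: χ ≥ ω).
The clique on [1, 2, 5, 6] has size 4, forcing χ ≥ 4, and the coloring below uses 4 colors, so χ(G) = 4.
A valid 4-coloring: color 1: [3, 5]; color 2: [0, 6]; color 3: [1, 4]; color 4: [2].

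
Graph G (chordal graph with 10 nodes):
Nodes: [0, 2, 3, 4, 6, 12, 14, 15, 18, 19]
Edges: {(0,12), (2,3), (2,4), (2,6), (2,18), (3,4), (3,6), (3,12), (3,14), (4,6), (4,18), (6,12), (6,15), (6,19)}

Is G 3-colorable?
No, G is not 3-colorable

The clique on vertices [2, 3, 4, 6] has size 4 > 3, so it alone needs 4 colors.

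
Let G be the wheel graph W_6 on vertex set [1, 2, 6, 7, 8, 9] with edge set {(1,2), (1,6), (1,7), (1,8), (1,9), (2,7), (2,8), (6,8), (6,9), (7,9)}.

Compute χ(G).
χ(G) = 4

Clique number ω(G) = 3 (lower bound: χ ≥ ω).
Odd cycle [8, 6, 9, 7, 2] needs 3 colors (χ ≥ 3).
Vertex 1 is adjacent to every vertex of [2, 6, 7, 8, 9], which already need 3 colors among themselves, so 1 needs a new color (χ ≥ 4).
The coloring below uses 4 colors, so χ(G) = 4.
A valid 4-coloring: color 1: [1]; color 2: [7, 8]; color 3: [2, 6]; color 4: [9].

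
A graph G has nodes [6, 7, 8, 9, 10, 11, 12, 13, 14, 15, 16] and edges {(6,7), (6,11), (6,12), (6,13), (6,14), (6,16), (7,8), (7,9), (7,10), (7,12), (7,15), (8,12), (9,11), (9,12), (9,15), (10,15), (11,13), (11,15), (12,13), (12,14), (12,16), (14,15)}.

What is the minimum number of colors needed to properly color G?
χ(G) = 4

Clique number ω(G) = 3 (lower bound: χ ≥ ω).
Suppose a proper 3-coloring c exists. The clique [6, 7, 12] takes 3 distinct colors; by symmetry let c(6) = 1, c(7) = 2, c(12) = 3.
- Vertex 9: neighbors [7, 12] already have colors [2, 3] ⇒ c(9) = 1.
- Vertex 15: neighbors [9, 7] already have colors [1, 2] ⇒ c(15) = 3.
- Vertex 11: neighbors [6, 15] already have colors [1, 3] ⇒ c(11) = 2.
- Vertex 13: neighbors [6, 11, 12] already have colors [1, 2, 3] — all 3 colors blocked. Contradiction.
The forced assignments end in a contradiction, so G has no proper 3-coloring (χ ≥ 4).
The coloring below uses 4 colors, so χ(G) = 4.
A valid 4-coloring: color 1: [12, 15]; color 2: [7, 13, 14, 16]; color 3: [6, 8, 9, 10]; color 4: [11].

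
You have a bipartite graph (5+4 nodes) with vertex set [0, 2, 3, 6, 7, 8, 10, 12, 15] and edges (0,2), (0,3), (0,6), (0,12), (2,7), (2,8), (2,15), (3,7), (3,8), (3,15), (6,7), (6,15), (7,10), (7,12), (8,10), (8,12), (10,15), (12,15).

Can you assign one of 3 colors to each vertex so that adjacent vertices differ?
A valid 3-coloring: color 1: [0, 7, 8, 15]; color 2: [2, 3, 6, 10, 12].
(χ(G) = 2 ≤ 3.)

Yes, G is 3-colorable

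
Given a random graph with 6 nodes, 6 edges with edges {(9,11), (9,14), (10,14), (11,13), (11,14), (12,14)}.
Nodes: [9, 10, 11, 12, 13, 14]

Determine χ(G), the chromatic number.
χ(G) = 3

Clique number ω(G) = 3 (lower bound: χ ≥ ω).
The clique on [9, 11, 14] has size 3, forcing χ ≥ 3, and the coloring below uses 3 colors, so χ(G) = 3.
A valid 3-coloring: color 1: [13, 14]; color 2: [10, 11, 12]; color 3: [9].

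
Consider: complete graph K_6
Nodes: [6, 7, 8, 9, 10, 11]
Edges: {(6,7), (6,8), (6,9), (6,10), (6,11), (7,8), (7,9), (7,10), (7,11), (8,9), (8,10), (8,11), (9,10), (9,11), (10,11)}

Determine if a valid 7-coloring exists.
A valid 7-coloring: color 1: [8]; color 2: [6]; color 3: [9]; color 4: [7]; color 5: [11]; color 6: [10].
(χ(G) = 6 ≤ 7.)

Yes, G is 7-colorable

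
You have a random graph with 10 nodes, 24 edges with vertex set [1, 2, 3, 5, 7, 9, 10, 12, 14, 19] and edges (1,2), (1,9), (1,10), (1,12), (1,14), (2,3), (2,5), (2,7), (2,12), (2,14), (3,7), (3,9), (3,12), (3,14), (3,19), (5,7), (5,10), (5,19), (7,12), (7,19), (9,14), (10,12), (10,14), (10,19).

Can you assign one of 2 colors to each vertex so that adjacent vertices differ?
The clique on vertices [2, 3, 7, 12] has size 4 > 2, so it alone needs 4 colors.

No, G is not 2-colorable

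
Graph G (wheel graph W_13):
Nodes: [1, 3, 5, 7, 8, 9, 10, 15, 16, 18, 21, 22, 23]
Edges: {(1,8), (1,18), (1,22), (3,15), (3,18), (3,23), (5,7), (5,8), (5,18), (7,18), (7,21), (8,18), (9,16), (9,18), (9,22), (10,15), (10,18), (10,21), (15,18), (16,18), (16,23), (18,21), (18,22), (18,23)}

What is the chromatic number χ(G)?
Clique number ω(G) = 3 (lower bound: χ ≥ ω).
The clique on [1, 8, 18] has size 3, forcing χ ≥ 3, and the coloring below uses 3 colors, so χ(G) = 3.
A valid 3-coloring: color 1: [18]; color 2: [3, 7, 8, 10, 16, 22]; color 3: [1, 5, 9, 15, 21, 23].

χ(G) = 3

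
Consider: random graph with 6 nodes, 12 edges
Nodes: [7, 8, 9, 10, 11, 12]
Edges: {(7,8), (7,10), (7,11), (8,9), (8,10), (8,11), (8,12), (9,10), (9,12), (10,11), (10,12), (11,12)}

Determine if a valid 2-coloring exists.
The clique on vertices [8, 9, 10, 12] has size 4 > 2, so it alone needs 4 colors.

No, G is not 2-colorable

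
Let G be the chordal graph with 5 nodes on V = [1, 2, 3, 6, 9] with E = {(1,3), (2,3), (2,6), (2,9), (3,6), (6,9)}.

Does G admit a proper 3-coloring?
A valid 3-coloring: color 1: [3, 9]; color 2: [1, 6]; color 3: [2].
(χ(G) = 3 ≤ 3.)

Yes, G is 3-colorable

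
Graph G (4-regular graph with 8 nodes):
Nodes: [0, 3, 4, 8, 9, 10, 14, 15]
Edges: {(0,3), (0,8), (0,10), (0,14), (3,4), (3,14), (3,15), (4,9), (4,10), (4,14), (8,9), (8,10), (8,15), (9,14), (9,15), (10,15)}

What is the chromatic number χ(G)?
Clique number ω(G) = 3 (lower bound: χ ≥ ω).
The clique on [0, 8, 10] has size 3, forcing χ ≥ 3, and the coloring below uses 3 colors, so χ(G) = 3.
A valid 3-coloring: color 1: [0, 4, 15]; color 2: [3, 9, 10]; color 3: [8, 14].

χ(G) = 3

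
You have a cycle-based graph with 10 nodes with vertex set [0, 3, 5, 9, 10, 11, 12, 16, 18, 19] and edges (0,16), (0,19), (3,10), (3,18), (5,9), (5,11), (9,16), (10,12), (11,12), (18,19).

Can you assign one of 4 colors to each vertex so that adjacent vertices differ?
A valid 4-coloring: color 1: [3, 5, 12, 16, 19]; color 2: [0, 9, 10, 11, 18].
(χ(G) = 2 ≤ 4.)

Yes, G is 4-colorable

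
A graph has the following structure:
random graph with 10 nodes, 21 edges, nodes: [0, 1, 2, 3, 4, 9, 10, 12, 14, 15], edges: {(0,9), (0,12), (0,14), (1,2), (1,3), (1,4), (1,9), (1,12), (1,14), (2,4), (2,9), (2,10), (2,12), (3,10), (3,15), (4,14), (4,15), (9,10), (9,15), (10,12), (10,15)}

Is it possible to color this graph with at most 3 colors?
Yes, G is 3-colorable

A valid 3-coloring: color 1: [0, 1, 10]; color 2: [3, 4, 9, 12]; color 3: [2, 14, 15].
(χ(G) = 3 ≤ 3.)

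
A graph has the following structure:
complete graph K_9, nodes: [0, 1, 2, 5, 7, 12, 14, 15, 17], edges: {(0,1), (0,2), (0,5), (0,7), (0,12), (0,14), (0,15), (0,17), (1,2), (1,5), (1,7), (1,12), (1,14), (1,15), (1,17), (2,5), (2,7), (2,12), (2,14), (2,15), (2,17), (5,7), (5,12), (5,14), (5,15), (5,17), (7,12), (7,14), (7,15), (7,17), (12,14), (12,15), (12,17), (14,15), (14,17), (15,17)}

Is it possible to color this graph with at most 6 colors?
No, G is not 6-colorable

The clique on vertices [0, 1, 2, 5, 7, 12, 14, 15, 17] has size 9 > 6, so it alone needs 9 colors.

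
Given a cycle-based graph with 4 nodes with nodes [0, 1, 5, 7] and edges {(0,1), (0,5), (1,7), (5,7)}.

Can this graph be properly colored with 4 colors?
Yes, G is 4-colorable

A valid 4-coloring: color 1: [0, 7]; color 2: [1, 5].
(χ(G) = 2 ≤ 4.)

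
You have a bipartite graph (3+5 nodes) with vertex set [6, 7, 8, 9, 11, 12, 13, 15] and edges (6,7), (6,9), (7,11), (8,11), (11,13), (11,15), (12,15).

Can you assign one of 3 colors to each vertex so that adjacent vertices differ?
Yes, G is 3-colorable

A valid 3-coloring: color 1: [6, 11, 12]; color 2: [7, 8, 9, 13, 15].
(χ(G) = 2 ≤ 3.)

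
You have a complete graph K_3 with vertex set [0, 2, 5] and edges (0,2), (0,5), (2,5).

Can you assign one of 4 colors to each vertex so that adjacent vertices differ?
A valid 4-coloring: color 1: [2]; color 2: [5]; color 3: [0].
(χ(G) = 3 ≤ 4.)

Yes, G is 4-colorable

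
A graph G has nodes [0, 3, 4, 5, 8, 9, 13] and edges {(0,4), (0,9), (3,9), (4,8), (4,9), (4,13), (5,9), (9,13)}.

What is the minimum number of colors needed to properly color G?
Clique number ω(G) = 3 (lower bound: χ ≥ ω).
The clique on [0, 4, 9] has size 3, forcing χ ≥ 3, and the coloring below uses 3 colors, so χ(G) = 3.
A valid 3-coloring: color 1: [8, 9]; color 2: [3, 4, 5]; color 3: [0, 13].

χ(G) = 3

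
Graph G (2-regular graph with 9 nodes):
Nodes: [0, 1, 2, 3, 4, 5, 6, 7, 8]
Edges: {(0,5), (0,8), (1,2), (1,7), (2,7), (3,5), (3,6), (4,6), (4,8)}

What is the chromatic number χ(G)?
χ(G) = 3

Clique number ω(G) = 3 (lower bound: χ ≥ ω).
The clique on [1, 2, 7] has size 3, forcing χ ≥ 3, and the coloring below uses 3 colors, so χ(G) = 3.
A valid 3-coloring: color 1: [2, 5, 6, 8]; color 2: [0, 1, 3, 4]; color 3: [7].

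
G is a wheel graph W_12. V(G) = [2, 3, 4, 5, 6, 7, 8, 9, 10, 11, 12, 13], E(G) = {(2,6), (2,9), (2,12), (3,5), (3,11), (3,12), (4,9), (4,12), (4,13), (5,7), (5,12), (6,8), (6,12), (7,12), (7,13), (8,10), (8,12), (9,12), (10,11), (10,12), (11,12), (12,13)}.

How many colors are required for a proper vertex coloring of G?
Clique number ω(G) = 3 (lower bound: χ ≥ ω).
Odd cycle [10, 11, 3, 5, 7, 13, 4, 9, 2, 6, 8] needs 3 colors (χ ≥ 3).
Vertex 12 is adjacent to every vertex of [2, 3, 4, 5, 6, 7, 8, 9, 10, 11, 13], which already need 3 colors among themselves, so 12 needs a new color (χ ≥ 4).
The coloring below uses 4 colors, so χ(G) = 4.
A valid 4-coloring: color 1: [12]; color 2: [3, 4, 6, 7, 10]; color 3: [5, 8, 9, 11, 13]; color 4: [2].

χ(G) = 4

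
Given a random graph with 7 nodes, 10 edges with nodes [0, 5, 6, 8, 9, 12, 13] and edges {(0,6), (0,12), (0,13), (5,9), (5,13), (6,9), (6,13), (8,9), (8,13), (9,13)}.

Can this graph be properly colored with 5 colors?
A valid 5-coloring: color 1: [12, 13]; color 2: [0, 9]; color 3: [5, 6, 8].
(χ(G) = 3 ≤ 5.)

Yes, G is 5-colorable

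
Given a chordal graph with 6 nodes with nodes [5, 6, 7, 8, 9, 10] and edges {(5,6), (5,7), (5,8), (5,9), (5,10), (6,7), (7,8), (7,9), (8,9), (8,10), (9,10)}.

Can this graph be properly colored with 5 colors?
A valid 5-coloring: color 1: [5]; color 2: [6, 8]; color 3: [7, 10]; color 4: [9].
(χ(G) = 4 ≤ 5.)

Yes, G is 5-colorable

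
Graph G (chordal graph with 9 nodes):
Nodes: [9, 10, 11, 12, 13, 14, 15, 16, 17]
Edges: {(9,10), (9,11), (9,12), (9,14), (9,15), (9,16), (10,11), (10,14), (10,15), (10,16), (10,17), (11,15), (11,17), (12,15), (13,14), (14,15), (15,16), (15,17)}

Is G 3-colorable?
No, G is not 3-colorable

The clique on vertices [9, 10, 15, 16] has size 4 > 3, so it alone needs 4 colors.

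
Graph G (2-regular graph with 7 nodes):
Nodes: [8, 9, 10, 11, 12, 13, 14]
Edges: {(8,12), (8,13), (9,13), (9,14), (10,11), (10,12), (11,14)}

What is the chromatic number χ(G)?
Clique number ω(G) = 2 (lower bound: χ ≥ ω).
Odd cycle [13, 8, 12, 10, 11, 14, 9] needs 3 colors (χ ≥ 3).
The coloring below uses 3 colors, so χ(G) = 3.
A valid 3-coloring: color 1: [8, 10, 14]; color 2: [11, 12, 13]; color 3: [9].

χ(G) = 3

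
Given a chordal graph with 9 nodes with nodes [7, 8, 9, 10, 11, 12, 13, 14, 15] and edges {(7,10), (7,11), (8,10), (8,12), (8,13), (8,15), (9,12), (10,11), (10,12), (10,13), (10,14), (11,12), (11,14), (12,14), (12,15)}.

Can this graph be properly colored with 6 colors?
Yes, G is 6-colorable

A valid 6-coloring: color 1: [9, 10, 15]; color 2: [7, 12, 13]; color 3: [8, 11]; color 4: [14].
(χ(G) = 4 ≤ 6.)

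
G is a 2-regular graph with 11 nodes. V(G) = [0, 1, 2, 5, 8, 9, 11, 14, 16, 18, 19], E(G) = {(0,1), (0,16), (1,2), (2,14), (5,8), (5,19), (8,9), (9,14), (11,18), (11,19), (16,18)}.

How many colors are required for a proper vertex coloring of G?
χ(G) = 3

Clique number ω(G) = 2 (lower bound: χ ≥ ω).
Odd cycle [5, 8, 9, 14, 2, 1, 0, 16, 18, 11, 19] needs 3 colors (χ ≥ 3).
The coloring below uses 3 colors, so χ(G) = 3.
A valid 3-coloring: color 1: [2, 5, 9, 11, 16]; color 2: [1, 8, 14, 18, 19]; color 3: [0].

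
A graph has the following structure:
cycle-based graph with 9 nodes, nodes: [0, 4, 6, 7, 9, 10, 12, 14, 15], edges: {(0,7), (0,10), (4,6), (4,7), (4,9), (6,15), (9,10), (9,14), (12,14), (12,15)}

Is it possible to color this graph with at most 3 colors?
A valid 3-coloring: color 1: [0, 4, 14, 15]; color 2: [6, 7, 9, 12]; color 3: [10].
(χ(G) = 3 ≤ 3.)

Yes, G is 3-colorable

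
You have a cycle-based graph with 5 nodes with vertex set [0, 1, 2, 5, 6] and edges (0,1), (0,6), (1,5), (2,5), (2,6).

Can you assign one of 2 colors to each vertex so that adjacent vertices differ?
Odd cycle [5, 2, 6, 0, 1] needs 3 colors (χ ≥ 3).
Hence χ(G) ≥ 3 > 2, so no proper 2-coloring exists.

No, G is not 2-colorable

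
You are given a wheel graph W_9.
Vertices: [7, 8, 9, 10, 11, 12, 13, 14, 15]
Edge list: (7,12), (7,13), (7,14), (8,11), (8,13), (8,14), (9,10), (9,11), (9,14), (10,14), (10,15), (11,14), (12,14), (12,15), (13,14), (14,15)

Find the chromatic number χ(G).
Clique number ω(G) = 3 (lower bound: χ ≥ ω).
The clique on [7, 12, 14] has size 3, forcing χ ≥ 3, and the coloring below uses 3 colors, so χ(G) = 3.
A valid 3-coloring: color 1: [14]; color 2: [10, 11, 12, 13]; color 3: [7, 8, 9, 15].

χ(G) = 3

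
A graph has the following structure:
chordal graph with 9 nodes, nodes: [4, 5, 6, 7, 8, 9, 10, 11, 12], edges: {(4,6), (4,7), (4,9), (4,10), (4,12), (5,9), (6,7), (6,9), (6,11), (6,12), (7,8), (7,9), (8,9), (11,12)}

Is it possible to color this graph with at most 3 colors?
The clique on vertices [4, 6, 7, 9] has size 4 > 3, so it alone needs 4 colors.

No, G is not 3-colorable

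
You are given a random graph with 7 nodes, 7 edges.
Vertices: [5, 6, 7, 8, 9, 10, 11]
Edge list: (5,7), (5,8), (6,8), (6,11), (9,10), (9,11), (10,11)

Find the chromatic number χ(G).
Clique number ω(G) = 3 (lower bound: χ ≥ ω).
The clique on [9, 10, 11] has size 3, forcing χ ≥ 3, and the coloring below uses 3 colors, so χ(G) = 3.
A valid 3-coloring: color 1: [7, 8, 11]; color 2: [5, 6, 10]; color 3: [9].

χ(G) = 3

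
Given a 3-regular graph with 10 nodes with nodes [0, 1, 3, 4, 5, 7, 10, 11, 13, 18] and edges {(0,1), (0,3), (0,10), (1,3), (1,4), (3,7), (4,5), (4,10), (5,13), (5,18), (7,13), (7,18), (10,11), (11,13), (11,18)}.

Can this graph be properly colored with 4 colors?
Yes, G is 4-colorable

A valid 4-coloring: color 1: [1, 10, 13, 18]; color 2: [0, 5, 7, 11]; color 3: [3, 4].
(χ(G) = 3 ≤ 4.)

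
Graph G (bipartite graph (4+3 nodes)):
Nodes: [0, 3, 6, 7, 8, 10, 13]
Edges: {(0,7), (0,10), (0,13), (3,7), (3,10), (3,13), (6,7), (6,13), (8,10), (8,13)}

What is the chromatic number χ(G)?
Clique number ω(G) = 2 (lower bound: χ ≥ ω).
The graph is bipartite (no odd cycle), so 2 colors suffice: χ(G) = 2.
A valid 2-coloring: color 1: [7, 10, 13]; color 2: [0, 3, 6, 8].

χ(G) = 2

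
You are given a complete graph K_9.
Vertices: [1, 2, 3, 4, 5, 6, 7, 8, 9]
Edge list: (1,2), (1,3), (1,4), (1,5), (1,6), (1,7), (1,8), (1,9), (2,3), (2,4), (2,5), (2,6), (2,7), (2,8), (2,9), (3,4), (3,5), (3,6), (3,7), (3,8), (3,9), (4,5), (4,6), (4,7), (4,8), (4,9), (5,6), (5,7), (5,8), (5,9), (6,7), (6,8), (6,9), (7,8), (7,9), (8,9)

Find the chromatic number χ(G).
Clique number ω(G) = 9 (lower bound: χ ≥ ω).
The clique on [1, 2, 3, 4, 5, 6, 7, 8, 9] has size 9, forcing χ ≥ 9, and the coloring below uses 9 colors, so χ(G) = 9.
A valid 9-coloring: color 1: [4]; color 2: [3]; color 3: [7]; color 4: [8]; color 5: [5]; color 6: [6]; color 7: [9]; color 8: [2]; color 9: [1].

χ(G) = 9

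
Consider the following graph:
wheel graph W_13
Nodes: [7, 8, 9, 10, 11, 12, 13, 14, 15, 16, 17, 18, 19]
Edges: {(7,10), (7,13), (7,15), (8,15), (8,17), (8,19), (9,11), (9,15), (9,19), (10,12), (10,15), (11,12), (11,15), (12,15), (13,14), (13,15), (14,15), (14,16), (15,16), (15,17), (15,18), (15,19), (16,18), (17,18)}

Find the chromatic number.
χ(G) = 3

Clique number ω(G) = 3 (lower bound: χ ≥ ω).
The clique on [7, 10, 15] has size 3, forcing χ ≥ 3, and the coloring below uses 3 colors, so χ(G) = 3.
A valid 3-coloring: color 1: [15]; color 2: [10, 11, 13, 16, 17, 19]; color 3: [7, 8, 9, 12, 14, 18].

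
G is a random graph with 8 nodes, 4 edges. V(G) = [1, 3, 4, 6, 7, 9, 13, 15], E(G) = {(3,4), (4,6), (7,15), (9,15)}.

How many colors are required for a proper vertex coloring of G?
Clique number ω(G) = 2 (lower bound: χ ≥ ω).
The graph is bipartite (no odd cycle), so 2 colors suffice: χ(G) = 2.
A valid 2-coloring: color 1: [1, 4, 13, 15]; color 2: [3, 6, 7, 9].

χ(G) = 2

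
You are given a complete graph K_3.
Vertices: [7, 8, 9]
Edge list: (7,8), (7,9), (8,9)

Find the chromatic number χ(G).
χ(G) = 3

Clique number ω(G) = 3 (lower bound: χ ≥ ω).
The clique on [7, 8, 9] has size 3, forcing χ ≥ 3, and the coloring below uses 3 colors, so χ(G) = 3.
A valid 3-coloring: color 1: [8]; color 2: [9]; color 3: [7].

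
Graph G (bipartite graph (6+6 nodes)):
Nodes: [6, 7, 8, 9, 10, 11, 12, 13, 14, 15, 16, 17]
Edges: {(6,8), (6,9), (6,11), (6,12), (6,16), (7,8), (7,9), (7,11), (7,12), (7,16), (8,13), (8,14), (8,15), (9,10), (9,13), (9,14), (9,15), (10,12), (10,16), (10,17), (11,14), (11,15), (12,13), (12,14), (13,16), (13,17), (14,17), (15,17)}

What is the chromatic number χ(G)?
Clique number ω(G) = 2 (lower bound: χ ≥ ω).
The graph is bipartite (no odd cycle), so 2 colors suffice: χ(G) = 2.
A valid 2-coloring: color 1: [8, 9, 11, 12, 16, 17]; color 2: [6, 7, 10, 13, 14, 15].

χ(G) = 2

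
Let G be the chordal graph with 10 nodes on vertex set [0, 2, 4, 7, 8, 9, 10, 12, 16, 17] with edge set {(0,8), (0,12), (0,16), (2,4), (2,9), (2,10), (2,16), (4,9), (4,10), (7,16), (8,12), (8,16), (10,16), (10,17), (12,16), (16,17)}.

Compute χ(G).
χ(G) = 4

Clique number ω(G) = 4 (lower bound: χ ≥ ω).
The clique on [0, 8, 12, 16] has size 4, forcing χ ≥ 4, and the coloring below uses 4 colors, so χ(G) = 4.
A valid 4-coloring: color 1: [4, 16]; color 2: [7, 9, 10, 12]; color 3: [2, 8, 17]; color 4: [0].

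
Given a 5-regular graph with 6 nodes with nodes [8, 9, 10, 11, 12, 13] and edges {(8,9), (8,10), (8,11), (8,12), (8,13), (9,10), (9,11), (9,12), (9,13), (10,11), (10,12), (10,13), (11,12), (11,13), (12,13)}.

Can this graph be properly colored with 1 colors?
No, G is not 1-colorable

The clique on vertices [8, 9, 10, 11, 12, 13] has size 6 > 1, so it alone needs 6 colors.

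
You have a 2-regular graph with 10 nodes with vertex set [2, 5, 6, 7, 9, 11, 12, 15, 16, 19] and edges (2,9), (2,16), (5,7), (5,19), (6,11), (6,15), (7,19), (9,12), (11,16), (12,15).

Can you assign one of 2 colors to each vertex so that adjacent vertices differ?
No, G is not 2-colorable

The clique on vertices [5, 7, 19] has size 3 > 2, so it alone needs 3 colors.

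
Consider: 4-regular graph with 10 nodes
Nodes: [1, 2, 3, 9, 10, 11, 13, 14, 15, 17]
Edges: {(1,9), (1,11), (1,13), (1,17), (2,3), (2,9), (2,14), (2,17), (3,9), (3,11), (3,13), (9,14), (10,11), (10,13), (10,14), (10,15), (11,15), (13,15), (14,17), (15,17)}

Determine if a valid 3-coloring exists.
A valid 3-coloring: color 1: [1, 3, 14, 15]; color 2: [9, 11, 13, 17]; color 3: [2, 10].
(χ(G) = 3 ≤ 3.)

Yes, G is 3-colorable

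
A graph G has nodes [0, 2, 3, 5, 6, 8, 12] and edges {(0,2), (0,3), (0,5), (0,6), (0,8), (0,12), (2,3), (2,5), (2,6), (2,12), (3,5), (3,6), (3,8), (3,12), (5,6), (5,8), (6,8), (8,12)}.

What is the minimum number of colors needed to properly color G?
Clique number ω(G) = 5 (lower bound: χ ≥ ω).
The clique on [0, 3, 5, 6, 8] has size 5, forcing χ ≥ 5, and the coloring below uses 5 colors, so χ(G) = 5.
A valid 5-coloring: color 1: [0]; color 2: [3]; color 3: [2, 8]; color 4: [5, 12]; color 5: [6].

χ(G) = 5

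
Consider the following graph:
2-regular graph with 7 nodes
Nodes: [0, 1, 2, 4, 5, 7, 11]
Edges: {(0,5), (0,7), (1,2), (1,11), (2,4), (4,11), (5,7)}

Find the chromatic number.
Clique number ω(G) = 3 (lower bound: χ ≥ ω).
The clique on [0, 5, 7] has size 3, forcing χ ≥ 3, and the coloring below uses 3 colors, so χ(G) = 3.
A valid 3-coloring: color 1: [0, 2, 11]; color 2: [1, 4, 7]; color 3: [5].

χ(G) = 3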